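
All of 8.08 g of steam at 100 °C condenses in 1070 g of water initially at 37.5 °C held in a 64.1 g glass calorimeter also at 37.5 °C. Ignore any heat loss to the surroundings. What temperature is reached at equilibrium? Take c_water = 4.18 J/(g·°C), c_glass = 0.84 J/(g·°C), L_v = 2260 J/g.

Energy conservation, ΣQ = 0:
condense steam: −8.08·2260 = −18261
  condensate cools 100→T: 8.08·4.18·(T − 100) = 33.77(T − 100)
  original water: 4472.6(T − 37.5)
  glass cup: 64.1·0.84·(T − 37.5) = 53.84(T − 37.5)
4560.2 T = 18261 + 3377.4 + 169742 = 191380
T ≈ 41.97 °C — below 100 °C, confirming all the steam condensed.

T_f ≈ 42.0 °C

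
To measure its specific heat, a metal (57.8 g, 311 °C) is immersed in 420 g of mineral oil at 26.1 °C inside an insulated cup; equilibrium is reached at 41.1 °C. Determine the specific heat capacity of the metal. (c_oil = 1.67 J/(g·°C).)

c ≈ 0.674 J/(g·°C)

Energy conservation, ΣQ = 0:
57.8×c×(41.1 − 311) + 420×1.67×(41.1 − 26.1) = 0
-15600 c = -10521
c = -10521/-15600 ≈ 0.6744 J/(g·°C)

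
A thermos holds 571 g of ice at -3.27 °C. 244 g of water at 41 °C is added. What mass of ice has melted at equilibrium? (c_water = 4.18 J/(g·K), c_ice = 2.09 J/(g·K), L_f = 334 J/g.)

Water can give up m c ΔT = 244×4.18×41 = 41817 J before reaching 0 °C.
Of that, 571×2.09×3.27 = 3902.4 J goes to bring the ice to 0 °C, leaving 37914 J.
To melt every bit of ice: 571×334 = 190714 J.
That's not enough to melt it all — equilibrium is at 0 °C with ice remaining.
Mass melted = 37914/334 ≈ 113.5 g.

m_melted ≈ 114 g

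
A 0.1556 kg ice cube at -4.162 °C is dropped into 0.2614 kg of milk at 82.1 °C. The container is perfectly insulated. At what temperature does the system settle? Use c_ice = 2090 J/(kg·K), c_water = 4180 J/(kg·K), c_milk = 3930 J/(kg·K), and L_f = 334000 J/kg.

T_f ≈ 18.5 °C

Taking heat into each body as positive, Σ m c ΔT = 0:
ice -4.162→0 °C: 0.1556×2090×4.162 = 1353.5
  fusion: m_ice L_f = 0.1556×334000 = 51970
  warm the meltwater: 650.41 T
  milk: 1027.3(T − 82.1)
1677.7 T = 84341 − 53324 = 31018
T ≈ 18.49 °C — above 0 °C, consistent with complete melting.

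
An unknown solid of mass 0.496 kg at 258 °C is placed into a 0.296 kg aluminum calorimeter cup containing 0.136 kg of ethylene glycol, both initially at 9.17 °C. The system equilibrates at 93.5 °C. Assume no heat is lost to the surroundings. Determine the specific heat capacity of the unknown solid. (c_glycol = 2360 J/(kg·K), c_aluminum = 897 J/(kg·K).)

Taking heat into each body as positive, Σ m c ΔT = 0:
0.496·c·(93.5 − 258) + 0.136·2360·(93.5 − 9.17) + 0.296·897·(93.5 − 9.17) = 0
-81.59 c = -49457
c = -49457/-81.59 ≈ 606.2 J/(kg·K)

c ≈ 606 J/(kg·K)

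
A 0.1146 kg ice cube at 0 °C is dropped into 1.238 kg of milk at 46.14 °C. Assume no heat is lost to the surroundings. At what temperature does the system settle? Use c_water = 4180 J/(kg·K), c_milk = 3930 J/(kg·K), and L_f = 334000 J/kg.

T_f ≈ 34.8 °C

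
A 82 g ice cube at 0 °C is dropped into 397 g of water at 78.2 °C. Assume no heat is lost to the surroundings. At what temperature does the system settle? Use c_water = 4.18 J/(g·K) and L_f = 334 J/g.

Energy conservation, ΣQ = 0:
fusion: m_ice L_f = 82×334 = 27388; warm the meltwater: 342.76 T; water cools: 397×4.18×(T − 78.2) = 1659.5(T − 78.2)
2002.2 T = 129770 − 27388 = 102382
T ≈ 51.13 °C. Since T > 0 °C, the all-ice-melts assumption holds.

T_f ≈ 51.1 °C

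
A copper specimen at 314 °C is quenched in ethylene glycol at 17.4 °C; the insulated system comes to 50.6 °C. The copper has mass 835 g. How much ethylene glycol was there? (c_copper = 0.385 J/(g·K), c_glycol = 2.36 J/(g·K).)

Net heat exchanged in the isolated system is zero:
835×0.385×(50.6 − 314) + m×2.36×(50.6 − 17.4) = 0
78.35 m = 84677
m = 84677/78.35 ≈ 1081 g

m ≈ 1080 g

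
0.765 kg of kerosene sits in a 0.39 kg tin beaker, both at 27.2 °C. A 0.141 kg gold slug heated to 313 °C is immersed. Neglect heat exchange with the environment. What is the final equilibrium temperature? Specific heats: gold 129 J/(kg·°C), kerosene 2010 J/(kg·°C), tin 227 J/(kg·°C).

Taking heat into each body as positive, Σ m c ΔT = 0:
0.141·129·(T − 313) + 0.765·2010·(T − 27.2) + 0.39·227·(T − 27.2) = 0
(18.19 + 1537.7 + 88.53) T = 18.19·313 + 1537.7·27.2 + 88.53·27.2
T = 49925/1644.4 ≈ 30.36 °C

T_f ≈ 30.4 °C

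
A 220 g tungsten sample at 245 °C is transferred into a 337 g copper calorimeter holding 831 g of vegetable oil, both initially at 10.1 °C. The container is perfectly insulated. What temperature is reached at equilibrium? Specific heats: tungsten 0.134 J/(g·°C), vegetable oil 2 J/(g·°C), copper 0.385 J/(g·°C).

Net heat exchanged in the isolated system is zero:
220·0.134·(T − 245) + 831·2·(T − 10.1) + 337·0.385·(T − 10.1) = 0
29.48(T − 245) + 1662(T − 10.1) + 129.75(T − 10.1) = 0
1821.2 T = 25319
T = 25319 / 1821.2 = 13.9 °C

T_f ≈ 13.9 °C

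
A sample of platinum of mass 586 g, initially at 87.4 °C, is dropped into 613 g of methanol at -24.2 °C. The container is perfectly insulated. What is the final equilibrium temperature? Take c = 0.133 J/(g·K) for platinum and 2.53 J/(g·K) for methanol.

|Q_platinum| = |Q_methanol|:
586×0.133×(87.4 − T) = 613×2.53×(T − (-24.2))
77.94(87.4 − T) = 1550.9(T − (-24.2))
1628.8 T = -30720  ⇒  T ≈ -18.86 °C

T_f ≈ -18.9 °C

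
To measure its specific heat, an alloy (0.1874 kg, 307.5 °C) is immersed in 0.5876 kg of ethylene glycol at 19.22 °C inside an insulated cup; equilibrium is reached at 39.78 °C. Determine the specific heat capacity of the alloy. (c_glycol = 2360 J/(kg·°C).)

m_s c (T_s − T_f) = m_glycol c_glycol (T_f − T_0):
0.1874·c·(307.5 − 39.78) = 0.5876·2360·(39.78 − 19.22)
50.17 c = 28511  ⇒  c ≈ 568.3 J/(kg·°C)

c ≈ 568 J/(kg·°C)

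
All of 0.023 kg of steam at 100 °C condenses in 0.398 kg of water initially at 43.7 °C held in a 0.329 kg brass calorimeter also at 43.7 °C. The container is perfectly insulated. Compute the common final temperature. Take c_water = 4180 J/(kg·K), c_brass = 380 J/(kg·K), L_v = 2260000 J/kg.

Energy balance with sensible and latent terms:
latent heat released on condensation: 0.023·2260000 = 51980; condensed water 100 °C→T: 96.14(T − 100); water warms: 0.398·4180·(T − 43.7) = 1663.6(T − 43.7); brass cup: 0.329·380·(T − 43.7) = 125.02(T − 43.7)
1884.8 T = 51980 + 9614 + 78164 = 139758
T ≈ 74.15 °C — below 100 °C, confirming all the steam condensed.

T_f ≈ 74.2 °C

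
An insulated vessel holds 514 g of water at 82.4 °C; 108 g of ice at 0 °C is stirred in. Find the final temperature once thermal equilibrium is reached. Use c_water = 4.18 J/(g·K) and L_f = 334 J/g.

T_f ≈ 54.2 °C

Conservation of energy gives ΣQ = 0:
melt ice: 108×334 = 36072; warm the meltwater: 451.44 T; water: 2148.5(T − 82.4)
2600 T = 177038 − 36072 = 140966
T ≈ 54.22 °C. Since T > 0 °C, the all-ice-melts assumption holds.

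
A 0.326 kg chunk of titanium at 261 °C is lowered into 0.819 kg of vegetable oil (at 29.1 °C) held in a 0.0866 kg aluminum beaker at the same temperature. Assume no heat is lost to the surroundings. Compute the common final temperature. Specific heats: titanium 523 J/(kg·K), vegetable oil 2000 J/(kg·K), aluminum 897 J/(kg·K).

T_f ≈ 50.1 °C

Conservation of energy gives ΣQ = 0:
0.326×523×(T − 261) + 0.819×2000×(T − 29.1) + 0.0866×897×(T − 29.1) = 0
170.5(T − 261) + 1638(T − 29.1) + 77.68(T − 29.1) = 0
1886.2 T = 94426
T = 94426/1886.2 ≈ 50.06 °C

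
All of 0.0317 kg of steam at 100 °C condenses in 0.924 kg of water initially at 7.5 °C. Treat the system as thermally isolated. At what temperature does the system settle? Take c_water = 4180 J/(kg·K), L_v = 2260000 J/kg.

T_f ≈ 28.5 °C

Taking heat into each body as positive, Σ m c ΔT = 0:
steam→water at 100 °C releases m L_v = 0.0317×2260000 = 71642; condensate cools 100→T: 0.0317×4180×(T − 100) = 132.51(T − 100); original water: 3862.3(T − 7.5)
3994.8 T = 71642 + 13251 + 28967 = 113860
T ≈ 28.50 °C — below 100 °C, confirming all the steam condensed.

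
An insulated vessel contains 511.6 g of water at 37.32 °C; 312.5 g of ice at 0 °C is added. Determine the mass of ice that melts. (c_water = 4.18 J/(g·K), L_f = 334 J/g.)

Heat available from the water dropping to 0 °C: 511.6·4.18·37.32 = 79808 J.
Melting all 312.5 g of ice would need 312.5·334 = 104375 J.
That's not enough to melt it all — equilibrium is at 0 °C with ice remaining.
Mass melted = 79808/334 ≈ 238.9 g.

m_melted ≈ 239 g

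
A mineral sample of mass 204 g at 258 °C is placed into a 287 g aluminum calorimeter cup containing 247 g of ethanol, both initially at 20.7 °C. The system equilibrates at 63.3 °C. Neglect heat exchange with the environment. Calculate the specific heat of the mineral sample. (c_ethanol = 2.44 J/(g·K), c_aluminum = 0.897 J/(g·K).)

Taking heat into each body as positive, Σ m c ΔT = 0:
204·c·(63.3 − 258) + 247·2.44·(63.3 − 20.7) + 287·0.897·(63.3 − 20.7) = 0
-39719 c = -36641
c = -36641/-39719 ≈ 0.9225 J/(g·K)

c ≈ 0.923 J/(g·K)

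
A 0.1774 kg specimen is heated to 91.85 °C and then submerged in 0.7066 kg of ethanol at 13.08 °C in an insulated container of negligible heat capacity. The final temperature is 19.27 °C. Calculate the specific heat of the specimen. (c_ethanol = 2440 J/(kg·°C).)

m_s c (T_s − T_f) = m_ethanol c_ethanol (T_f − T_0):
0.1774×c×(91.85 − 19.27) = 0.7066×2440×(19.27 − 13.08)
12.88 c = 10672  ⇒  c ≈ 828.9 J/(kg·°C)

c ≈ 829 J/(kg·°C)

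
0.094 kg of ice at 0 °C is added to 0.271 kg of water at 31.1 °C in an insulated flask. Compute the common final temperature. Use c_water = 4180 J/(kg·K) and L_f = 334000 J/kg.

Net heat exchanged in the isolated system is zero:
melt ice: 0.094×334000 = 31396
  warm the meltwater: 392.92 T
  water cools: 0.271×4180×(T − 31.1) = 1132.8(T − 31.1)
1525.7 T = 35229 − 31396 = 3833.5
T ≈ 2.51 °C. Since T > 0 °C, the all-ice-melts assumption holds.

T_f ≈ 2.5 °C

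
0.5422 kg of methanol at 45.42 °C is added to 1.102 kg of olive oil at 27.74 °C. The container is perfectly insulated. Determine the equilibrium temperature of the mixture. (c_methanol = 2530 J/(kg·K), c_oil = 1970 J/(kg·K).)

T_f ≈ 34.6 °C

T_f is the heat-capacity-weighted average of the initial temperatures:
T_f = (1371.8×45.42 + 2170.9×27.74) / (1371.8 + 2170.9)
    = 122527 / 3542.7 ≈ 34.59 °C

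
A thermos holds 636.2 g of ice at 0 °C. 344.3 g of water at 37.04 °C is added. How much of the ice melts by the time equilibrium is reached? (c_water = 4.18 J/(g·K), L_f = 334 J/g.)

Water can give up m c ΔT = 344.3×4.18×37.04 = 53307 J before reaching 0 °C.
Fully melting the ice requires m_ice L_f = 636.2×334 = 212491 J.
53307 J < 212491 J, so only part of the ice melts and the system sits at 0 °C.
m_melted×334 = 53307  ⇒  m_melted ≈ 159.6 g.

m_melted ≈ 160 g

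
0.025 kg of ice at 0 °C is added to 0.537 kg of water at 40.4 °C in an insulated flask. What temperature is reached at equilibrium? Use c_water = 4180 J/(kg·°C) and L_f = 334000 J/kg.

T_f ≈ 35.0 °C

Conservation of energy gives ΣQ = 0:
latent heat to melt: 0.025×334000 = 8350
  meltwater 0→T: 0.025×4180×T = 104.5 T
  water: 2244.7(T − 40.4)
2349.2 T = 90684 − 8350 = 82334
T ≈ 35.05 °C. Since T > 0 °C, the all-ice-melts assumption holds.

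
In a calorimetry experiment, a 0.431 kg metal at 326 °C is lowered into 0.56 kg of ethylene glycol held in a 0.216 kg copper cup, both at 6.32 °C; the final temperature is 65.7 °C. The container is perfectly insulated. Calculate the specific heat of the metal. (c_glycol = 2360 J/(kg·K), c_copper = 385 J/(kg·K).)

Taking heat into each body as positive, Σ m c ΔT = 0:
0.431·c·(65.7 − 326) + 0.56·2360·(65.7 − 6.32) + 0.216·385·(65.7 − 6.32) = 0
-112.19 c = -83415
c = -83415/-112.19 ≈ 743.5 J/(kg·K)

c ≈ 744 J/(kg·K)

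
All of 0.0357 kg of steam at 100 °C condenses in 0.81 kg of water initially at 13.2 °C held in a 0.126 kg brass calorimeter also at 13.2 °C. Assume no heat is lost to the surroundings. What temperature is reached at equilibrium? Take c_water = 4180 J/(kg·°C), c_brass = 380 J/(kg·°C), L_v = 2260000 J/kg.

T_f ≈ 39.3 °C

Energy balance with sensible and latent terms:
latent heat released on condensation: 0.0357·2260000 = 80682
  condensate cools 100→T: 0.0357·4180·(T − 100) = 149.23(T − 100)
  water warms: 0.81·4180·(T − 13.2) = 3385.8(T − 13.2)
  cup: 47.88(T − 13.2)
3582.9 T = 80682 + 14923 + 45325 = 140929
T ≈ 39.33 °C, under the boiling point, so the assumption holds.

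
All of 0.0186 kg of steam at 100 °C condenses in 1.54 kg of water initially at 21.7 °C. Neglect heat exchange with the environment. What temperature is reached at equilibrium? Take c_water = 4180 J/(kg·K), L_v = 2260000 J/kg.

T_f ≈ 29.1 °C

Energy conservation, ΣQ = 0:
latent heat released on condensation: 0.0186·2260000 = 42036; condensed water 100 °C→T: 77.75(T − 100); water warms: 1.54·4180·(T − 21.7) = 6437.2(T − 21.7)
6514.9 T = 42036 + 7774.8 + 139687 = 189498
T ≈ 29.09 °C — below 100 °C, confirming all the steam condensed.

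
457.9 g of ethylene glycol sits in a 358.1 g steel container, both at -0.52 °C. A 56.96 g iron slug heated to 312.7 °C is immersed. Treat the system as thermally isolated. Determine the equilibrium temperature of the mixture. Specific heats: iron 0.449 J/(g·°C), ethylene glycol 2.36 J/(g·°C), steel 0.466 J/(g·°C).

T_f ≈ 5.8 °C

With ΣQ=0 the equilibrium temperature is the m·c-weighted mean:
T_f = (25.58·312.7 + 1080.6·(-0.52) + 166.87·(-0.52)) / (25.58 + 1080.6 + 166.87)
    = 7348.6 / 1273.1 ≈ 5.77 °C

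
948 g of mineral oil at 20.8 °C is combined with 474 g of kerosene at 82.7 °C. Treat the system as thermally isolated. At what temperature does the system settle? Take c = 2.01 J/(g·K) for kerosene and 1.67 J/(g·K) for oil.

T_f ≈ 44.1 °C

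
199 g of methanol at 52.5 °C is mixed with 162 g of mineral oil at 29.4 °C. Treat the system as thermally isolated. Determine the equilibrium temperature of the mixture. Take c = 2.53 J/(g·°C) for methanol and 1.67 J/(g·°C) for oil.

T_f ≈ 44.4 °C

With ΣQ=0 the equilibrium temperature is the m·c-weighted mean:
T_f = (503.47×52.5 + 270.54×29.4) / (503.47 + 270.54)
    = 34386 / 774.01 ≈ 44.43 °C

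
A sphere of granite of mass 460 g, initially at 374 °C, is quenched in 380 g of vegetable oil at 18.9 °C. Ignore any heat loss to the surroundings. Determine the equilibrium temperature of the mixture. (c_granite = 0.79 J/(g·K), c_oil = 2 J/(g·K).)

T_f ≈ 133.8 °C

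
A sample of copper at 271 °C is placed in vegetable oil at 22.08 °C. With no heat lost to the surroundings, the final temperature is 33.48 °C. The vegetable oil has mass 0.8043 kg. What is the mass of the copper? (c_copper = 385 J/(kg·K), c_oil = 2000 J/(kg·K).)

m ≈ 0.201 kg

Taking heat into each body as positive, Σ m c ΔT = 0:
m·385·(33.48 − 271) + 0.8043·2000·(33.48 − 22.08) = 0
-91445 m = -18338
m = -18338/-91445 ≈ 0.2005 kg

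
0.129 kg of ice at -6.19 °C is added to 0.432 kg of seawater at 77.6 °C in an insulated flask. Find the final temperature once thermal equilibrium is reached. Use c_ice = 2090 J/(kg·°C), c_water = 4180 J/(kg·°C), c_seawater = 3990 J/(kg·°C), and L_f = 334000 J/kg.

T_f ≈ 39.3 °C

Heat gained plus heat lost sum to zero:
ice -6.19→0 °C: 0.129·2090·6.19 = 1668.9; melt ice: 0.129·334000 = 43086; meltwater 0→T: 0.129·4180·T = 539.22 T; seawater: 1723.7(T − 77.6)
2262.9 T = 133758 − 44755 = 89003
T ≈ 39.33 °C — above 0 °C, consistent with complete melting.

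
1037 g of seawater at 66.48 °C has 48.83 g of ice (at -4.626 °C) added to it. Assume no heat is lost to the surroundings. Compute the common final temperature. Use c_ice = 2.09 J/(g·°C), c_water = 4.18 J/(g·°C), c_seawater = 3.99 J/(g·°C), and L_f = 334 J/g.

Net heat exchanged in the isolated system is zero:
warm ice to 0 °C: 48.83·2.09·(0 − (-4.626)) = 472.11; melt ice: 48.83·334 = 16309; meltwater 0→T: 48.83·4.18·T = 204.11 T; seawater: 4137.6(T − 66.48)
4341.7 T = 275070 − 16781 = 258288
T ≈ 59.49 °C. Since T > 0 °C, the all-ice-melts assumption holds.

T_f ≈ 59.5 °C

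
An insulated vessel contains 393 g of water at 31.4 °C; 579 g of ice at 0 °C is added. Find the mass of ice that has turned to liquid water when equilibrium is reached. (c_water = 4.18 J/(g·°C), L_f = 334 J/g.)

m_melted ≈ 154 g

Heat available from the water dropping to 0 °C: 393·4.18·31.4 = 51582 J.
To melt every bit of ice: 579·334 = 193386 J.
That's not enough to melt it all — equilibrium is at 0 °C with ice remaining.
m_melt = 51582 / L_f = 154.4 g.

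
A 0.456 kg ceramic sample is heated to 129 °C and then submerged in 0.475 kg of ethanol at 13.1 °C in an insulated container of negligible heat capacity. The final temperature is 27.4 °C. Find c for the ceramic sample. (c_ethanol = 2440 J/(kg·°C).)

c ≈ 358 J/(kg·°C)

m_s c (T_s − T_f) = m_ethanol c_ethanol (T_f − T_0):
0.456·c·(129 − 27.4) = 0.475·2440·(27.4 − 13.1)
46.33 c = 16574  ⇒  c ≈ 357.7 J/(kg·°C)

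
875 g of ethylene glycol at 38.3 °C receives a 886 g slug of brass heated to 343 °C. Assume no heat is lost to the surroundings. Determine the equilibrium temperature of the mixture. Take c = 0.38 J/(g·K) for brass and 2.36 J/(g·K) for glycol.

Heat gained plus heat lost sum to zero:
886×0.38×(T − 343) + 875×2.36×(T − 38.3) = 0
2401.7 T = 194571
T = 194571/2401.7 ≈ 81.01 °C

T_f ≈ 81.0 °C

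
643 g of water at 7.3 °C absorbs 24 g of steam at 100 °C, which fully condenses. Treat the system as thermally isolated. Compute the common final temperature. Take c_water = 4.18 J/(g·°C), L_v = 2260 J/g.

T_f ≈ 30.1 °C

Conservation of energy gives ΣQ = 0:
steam→water at 100 °C releases m L_v = 24·2260 = 54240; condensate cools 100→T: 24·4.18·(T − 100) = 100.32(T − 100); original water: 2687.7(T − 7.3)
2788.1 T = 54240 + 10032 + 19621 = 83893
T ≈ 30.09 °C, under the boiling point, so the assumption holds.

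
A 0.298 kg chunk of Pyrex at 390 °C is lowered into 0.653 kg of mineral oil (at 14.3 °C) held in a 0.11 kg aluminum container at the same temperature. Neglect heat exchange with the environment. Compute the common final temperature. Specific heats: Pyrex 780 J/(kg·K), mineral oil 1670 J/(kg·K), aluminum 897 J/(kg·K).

T_f ≈ 75.7 °C

Conservation of energy gives ΣQ = 0:
0.298*780*(T − 390) + 0.653*1670*(T − 14.3) + 0.11*897*(T − 14.3) = 0
232.44(T − 390) + 1090.5(T − 14.3) + 98.67(T − 14.3) = 0
(232.44 + 1090.5 + 98.67) T = 232.44*390 + 1090.5*14.3 + 98.67*14.3
T = 107657/1421.6 ≈ 75.73 °C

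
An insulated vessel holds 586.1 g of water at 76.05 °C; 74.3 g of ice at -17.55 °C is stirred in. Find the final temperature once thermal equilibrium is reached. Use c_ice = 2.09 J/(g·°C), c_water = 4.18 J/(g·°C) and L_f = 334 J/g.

T_f ≈ 57.5 °C

Heat gained plus heat lost sum to zero:
ice -17.55→0 °C: 74.3×2.09×17.55 = 2725.3; fusion: m_ice L_f = 74.3×334 = 24816; meltwater 0→T: 74.3×4.18×T = 310.57 T; water cools: 586.1×4.18×(T − 76.05) = 2449.9(T − 76.05)
2760.5 T = 186315 − 27541 = 158773
T ≈ 57.52 °C (positive, so assuming full melt was valid).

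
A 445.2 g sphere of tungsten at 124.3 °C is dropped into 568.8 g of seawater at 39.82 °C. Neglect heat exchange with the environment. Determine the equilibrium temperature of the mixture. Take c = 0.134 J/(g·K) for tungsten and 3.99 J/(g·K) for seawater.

Heat lost by the tungsten equals heat gained by the seawater:
445.2×0.134×(124.3 − T) = 568.8×3.99×(T − 39.82)
59.66(124.3 − T) = 2269.5(T − 39.82)
2329.2 T = 97787  ⇒  T ≈ 41.98 °C

T_f ≈ 42.0 °C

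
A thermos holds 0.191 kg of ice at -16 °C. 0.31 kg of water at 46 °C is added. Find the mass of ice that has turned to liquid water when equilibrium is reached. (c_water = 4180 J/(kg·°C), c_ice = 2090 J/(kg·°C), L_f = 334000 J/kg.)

m_melted ≈ 0.159 kg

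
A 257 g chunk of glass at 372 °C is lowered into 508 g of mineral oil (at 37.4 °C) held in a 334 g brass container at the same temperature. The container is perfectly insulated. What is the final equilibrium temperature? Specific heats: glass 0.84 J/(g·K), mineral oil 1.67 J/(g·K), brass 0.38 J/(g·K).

Setting the total heat transfer to zero:
257·0.84·(T − 372) + 508·1.67·(T − 37.4) + 334·0.38·(T − 37.4) = 0
215.88(T − 372) + 848.36(T − 37.4) + 126.92(T − 37.4) = 0
(215.88 + 848.36 + 126.92) T = 215.88·372 + 848.36·37.4 + 126.92·37.4
T = 116783/1191.2 ≈ 98.04 °C

T_f ≈ 98.0 °C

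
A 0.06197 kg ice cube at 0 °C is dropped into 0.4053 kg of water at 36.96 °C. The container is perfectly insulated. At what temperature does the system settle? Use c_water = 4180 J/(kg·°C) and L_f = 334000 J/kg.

T_f ≈ 21.5 °C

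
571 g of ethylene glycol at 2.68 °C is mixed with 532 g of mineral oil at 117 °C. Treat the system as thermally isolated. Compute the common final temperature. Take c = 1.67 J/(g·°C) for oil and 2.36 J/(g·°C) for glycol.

T_f ≈ 48.1 °C

Setting the total heat transfer to zero:
532·1.67·(T − 117) + 571·2.36·(T − 2.68) = 0
(888.44 + 1347.6) T = 888.44·117 + 1347.6·2.68
T ≈ 48.10 °C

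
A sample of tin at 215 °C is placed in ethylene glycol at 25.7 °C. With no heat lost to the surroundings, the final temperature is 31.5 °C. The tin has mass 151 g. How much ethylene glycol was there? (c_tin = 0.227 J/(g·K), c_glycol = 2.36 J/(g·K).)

Heat lost by the tin = heat gained by the glycol:
151×0.227×(215 − 31.5) = m×2.36×(31.5 − 25.7)
13.69 m = 6289.8  ⇒  m ≈ 459.5 g

m ≈ 460 g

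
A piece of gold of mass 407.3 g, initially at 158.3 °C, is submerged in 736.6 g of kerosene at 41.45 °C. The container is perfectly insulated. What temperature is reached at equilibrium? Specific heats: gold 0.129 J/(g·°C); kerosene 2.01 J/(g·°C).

Let T be the final temperature. ΣQ_i = 0:
407.3*0.129*(T − 158.3) + 736.6*2.01*(T − 41.45) = 0
(52.54 + 1480.6) T = 52.54*158.3 + 1480.6*41.45
T = 69687/1533.1 ≈ 45.45 °C

T_f ≈ 45.5 °C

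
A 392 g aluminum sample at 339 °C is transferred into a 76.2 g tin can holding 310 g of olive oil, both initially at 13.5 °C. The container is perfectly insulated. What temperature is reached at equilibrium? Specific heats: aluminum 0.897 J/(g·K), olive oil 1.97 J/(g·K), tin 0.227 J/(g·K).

Setting the total heat transfer to zero:
392·0.897·(T − 339) + 310·1.97·(T − 13.5) + 76.2·0.227·(T − 13.5) = 0
351.62(T − 339) + 610.7(T − 13.5) + 17.3(T − 13.5) = 0
979.62 T = 127679
T = 127679 / 979.62 = 130 °C

T_f ≈ 130.3 °C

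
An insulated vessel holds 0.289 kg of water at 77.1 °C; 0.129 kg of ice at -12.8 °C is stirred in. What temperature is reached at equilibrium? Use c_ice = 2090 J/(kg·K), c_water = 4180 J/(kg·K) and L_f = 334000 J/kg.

T_f ≈ 26.7 °C

Energy conservation, ΣQ = 0:
warm ice to 0 °C: 0.129×2090×(0 − (-12.8)) = 3451
  fusion: m_ice L_f = 0.129×334000 = 43086
  warm the meltwater: 539.22 T
  water cools: 0.289×4180×(T − 77.1) = 1208(T − 77.1)
1747.2 T = 93138 − 46537 = 46601
T ≈ 26.67 °C (positive, so assuming full melt was valid).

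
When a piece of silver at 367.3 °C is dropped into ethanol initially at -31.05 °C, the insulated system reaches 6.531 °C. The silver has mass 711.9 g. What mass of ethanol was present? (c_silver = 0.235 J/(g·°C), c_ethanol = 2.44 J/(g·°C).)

m ≈ 658 g

Net heat exchanged in the isolated system is zero:
711.9×0.235×(6.531 − 367.3) + m×2.44×(6.531 − (-31.05)) = 0
91.7 m = 60355
m = 60355/91.7 ≈ 658.2 g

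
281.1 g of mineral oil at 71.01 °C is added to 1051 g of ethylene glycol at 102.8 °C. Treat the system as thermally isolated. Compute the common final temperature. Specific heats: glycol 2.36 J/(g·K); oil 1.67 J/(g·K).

Heat gained plus heat lost sum to zero:
1051×2.36×(T − 102.8) + 281.1×1.67×(T − 71.01) = 0
(2480.4 + 469.44) T = 2480.4×102.8 + 469.44×71.01
T = 288316/2949.8 ≈ 97.74 °C

T_f ≈ 97.7 °C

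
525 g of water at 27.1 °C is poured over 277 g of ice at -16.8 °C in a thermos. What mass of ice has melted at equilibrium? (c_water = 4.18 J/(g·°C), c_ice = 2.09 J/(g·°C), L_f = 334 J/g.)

m_melted ≈ 149 g

Cooling the water to 0 °C releases 525·4.18·27.1 = 59471 J.
Warming the ice to 0 °C takes 277·2.09·16.8 = 9726 J, leaving 49745 J for melting.
Fully melting the ice requires m_ice L_f = 277·334 = 92518 J.
Since 49745 < 92518 J, not all the ice melts; equilibrium is at 0 °C.
m_melted·334 = 49745  ⇒  m_melted ≈ 148.9 g.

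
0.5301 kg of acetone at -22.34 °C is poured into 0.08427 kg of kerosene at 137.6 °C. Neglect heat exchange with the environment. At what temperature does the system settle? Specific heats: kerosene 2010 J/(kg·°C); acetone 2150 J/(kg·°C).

T_f = Σ m_i c_i T_i / Σ m_i c_i:
T_f = (169.38*137.6 + 1139.7*(-22.34)) / (169.38 + 1139.7)
    = -2154.2 / 1309.1 ≈ -1.65 °C

T_f ≈ -1.6 °C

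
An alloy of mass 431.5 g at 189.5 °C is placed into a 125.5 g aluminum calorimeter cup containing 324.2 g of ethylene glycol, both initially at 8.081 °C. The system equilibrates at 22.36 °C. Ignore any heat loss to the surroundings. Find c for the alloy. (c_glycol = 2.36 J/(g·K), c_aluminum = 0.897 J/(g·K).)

c ≈ 0.174 J/(g·K)

Taking heat into each body as positive, Σ m c ΔT = 0:
431.5×c×(22.36 − 189.5) + 324.2×2.36×(22.36 − 8.081) + 125.5×0.897×(22.36 − 8.081) = 0
-72121 c = -12532
c = -12532/-72121 ≈ 0.1738 J/(g·K)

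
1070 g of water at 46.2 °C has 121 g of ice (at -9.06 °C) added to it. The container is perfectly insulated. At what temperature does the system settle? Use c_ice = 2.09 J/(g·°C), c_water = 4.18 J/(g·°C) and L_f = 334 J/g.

T_f ≈ 32.9 °C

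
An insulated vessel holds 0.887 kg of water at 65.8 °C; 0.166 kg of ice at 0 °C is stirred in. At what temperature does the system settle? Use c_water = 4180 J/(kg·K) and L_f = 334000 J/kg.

T_f ≈ 42.8 °C

Net heat exchanged in the isolated system is zero:
fusion: m_ice L_f = 0.166×334000 = 55444
  meltwater 0→T: 0.166×4180×T = 693.88 T
  water cools: 0.887×4180×(T − 65.8) = 3707.7(T − 65.8)
4401.5 T = 243964 − 55444 = 188520
T ≈ 42.83 °C. Since T > 0 °C, the all-ice-melts assumption holds.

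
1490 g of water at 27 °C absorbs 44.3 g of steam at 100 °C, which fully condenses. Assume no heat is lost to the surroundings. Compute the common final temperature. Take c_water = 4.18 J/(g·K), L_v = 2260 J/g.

Conservation of energy gives ΣQ = 0:
steam→water at 100 °C releases m L_v = 44.3·2260 = 100118
  condensate cools 100→T: 44.3·4.18·(T − 100) = 185.17(T − 100)
  water warms: 1490·4.18·(T − 27) = 6228.2(T − 27)
6413.4 T = 100118 + 18517 + 168161 = 286797
T ≈ 44.72 °C — below 100 °C, confirming all the steam condensed.

T_f ≈ 44.7 °C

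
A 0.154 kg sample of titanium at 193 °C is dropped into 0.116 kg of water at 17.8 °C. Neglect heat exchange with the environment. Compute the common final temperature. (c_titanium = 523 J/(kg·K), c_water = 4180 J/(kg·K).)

With ΣQ=0 the equilibrium temperature is the m·c-weighted mean:
T_f = (80.54*193 + 484.88*17.8) / (80.54 + 484.88)
    = 24175 / 565.42 ≈ 42.76 °C

T_f ≈ 42.8 °C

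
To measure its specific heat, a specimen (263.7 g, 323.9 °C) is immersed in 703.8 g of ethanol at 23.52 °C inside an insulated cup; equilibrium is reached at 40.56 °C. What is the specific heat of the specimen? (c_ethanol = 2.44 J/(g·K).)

c ≈ 0.392 J/(g·K)

m_s c (T_s − T_f) = m_ethanol c_ethanol (T_f − T_0):
263.7·c·(323.9 − 40.56) = 703.8·2.44·(40.56 − 23.52)
74717 c = 29262  ⇒  c ≈ 0.3916 J/(g·K)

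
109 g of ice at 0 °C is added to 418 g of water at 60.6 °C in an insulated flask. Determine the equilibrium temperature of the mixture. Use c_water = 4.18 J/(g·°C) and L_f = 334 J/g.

Net heat exchanged in the isolated system is zero:
melt ice: 109·334 = 36406
  meltwater 0→T: 109·4.18·T = 455.62 T
  water: 1747.2(T − 60.6)
2202.9 T = 105883 − 36406 = 69477
T ≈ 31.54 °C — above 0 °C, consistent with complete melting.

T_f ≈ 31.5 °C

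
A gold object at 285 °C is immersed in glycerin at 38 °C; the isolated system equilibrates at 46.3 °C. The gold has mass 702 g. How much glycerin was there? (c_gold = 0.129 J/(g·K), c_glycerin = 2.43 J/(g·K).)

m ≈ 1070 g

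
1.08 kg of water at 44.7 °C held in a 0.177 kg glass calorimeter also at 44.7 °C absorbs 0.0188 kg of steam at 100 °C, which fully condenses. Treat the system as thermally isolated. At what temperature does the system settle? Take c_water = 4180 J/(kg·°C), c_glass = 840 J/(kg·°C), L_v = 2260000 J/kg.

Energy balance with sensible and latent terms:
condense steam: −0.0188·2260000 = −42488; condensate cools 100→T: 0.0188·4180·(T − 100) = 78.58(T − 100); water warms: 1.08·4180·(T − 44.7) = 4514.4(T − 44.7); cup: 148.68(T − 44.7)
4741.7 T = 42488 + 7858.4 + 208440 = 258786
T ≈ 54.58 °C (< 100 °C, so full condensation is consistent).

T_f ≈ 54.6 °C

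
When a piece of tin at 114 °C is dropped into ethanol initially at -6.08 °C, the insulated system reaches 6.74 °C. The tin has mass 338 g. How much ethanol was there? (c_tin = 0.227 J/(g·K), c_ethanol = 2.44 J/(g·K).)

m ≈ 263 g

|Q_tin| = |Q_ethanol|:
338·0.227·(114 − 6.74) = m·2.44·(6.74 − (-6.08))
31.28 m = 8229.6  ⇒  m ≈ 263.1 g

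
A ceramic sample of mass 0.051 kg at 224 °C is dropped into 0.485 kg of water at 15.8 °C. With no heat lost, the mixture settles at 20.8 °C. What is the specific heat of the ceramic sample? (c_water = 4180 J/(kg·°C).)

c ≈ 978 J/(kg·°C)

Taking heat into each body as positive, Σ m c ΔT = 0:
0.051×c×(20.8 − 224) + 0.485×4180×(20.8 − 15.8) = 0
-10.36 c = -10136
c = -10136/-10.36 ≈ 978.1 J/(kg·°C)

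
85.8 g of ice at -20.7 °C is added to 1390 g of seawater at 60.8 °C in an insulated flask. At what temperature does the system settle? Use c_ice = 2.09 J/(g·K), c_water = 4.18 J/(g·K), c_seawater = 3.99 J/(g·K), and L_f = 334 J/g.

T_f ≈ 51.6 °C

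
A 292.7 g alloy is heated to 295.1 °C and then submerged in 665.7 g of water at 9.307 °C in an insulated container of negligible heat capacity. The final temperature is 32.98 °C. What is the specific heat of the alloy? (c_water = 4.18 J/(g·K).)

Heat gained plus heat lost sum to zero:
292.7·c·(32.98 − 295.1) + 665.7·4.18·(32.98 − 9.307) = 0
-76723 c = -65873
c = -65873/-76723 ≈ 0.8586 J/(g·K)

c ≈ 0.859 J/(g·K)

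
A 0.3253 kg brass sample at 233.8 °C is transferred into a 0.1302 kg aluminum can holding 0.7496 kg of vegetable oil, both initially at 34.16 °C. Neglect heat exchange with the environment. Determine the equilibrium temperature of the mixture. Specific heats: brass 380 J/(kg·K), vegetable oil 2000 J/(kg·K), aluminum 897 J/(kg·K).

Net heat exchanged in the isolated system is zero:
0.3253×380×(T − 233.8) + 0.7496×2000×(T − 34.16) + 0.1302×897×(T − 34.16) = 0
123.61(T − 233.8) + 1499.2(T − 34.16) + 116.79(T − 34.16) = 0
(123.61 + 1499.2 + 116.79) T = 123.61×233.8 + 1499.2×34.16 + 116.79×34.16
T ≈ 48.35 °C

T_f ≈ 48.3 °C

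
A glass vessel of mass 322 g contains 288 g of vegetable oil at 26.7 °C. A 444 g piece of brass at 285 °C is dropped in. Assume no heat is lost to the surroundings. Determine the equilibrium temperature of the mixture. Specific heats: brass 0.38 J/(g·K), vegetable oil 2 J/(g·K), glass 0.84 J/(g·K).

Conservation of energy gives ΣQ = 0:
444×0.38×(T − 285) + 288×2×(T − 26.7) + 322×0.84×(T − 26.7) = 0
1015.2 T = 70686
T = 70686 / 1015.2 = 69.6 °C

T_f ≈ 69.6 °C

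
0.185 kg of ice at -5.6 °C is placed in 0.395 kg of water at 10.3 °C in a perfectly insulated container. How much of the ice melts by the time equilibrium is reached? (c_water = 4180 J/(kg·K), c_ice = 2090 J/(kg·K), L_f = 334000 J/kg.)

m_melted ≈ 0.0444 kg

Heat available from the water dropping to 0 °C: 0.395·4180·10.3 = 17006 J.
Of that, 0.185·2090·5.6 = 2165.2 J goes to bring the ice to 0 °C, leaving 14841 J.
To melt every bit of ice: 0.185·334000 = 61790 J.
That's not enough to melt it all — equilibrium is at 0 °C with ice remaining.
Mass melted = 14841/334000 ≈ 0.04443 kg.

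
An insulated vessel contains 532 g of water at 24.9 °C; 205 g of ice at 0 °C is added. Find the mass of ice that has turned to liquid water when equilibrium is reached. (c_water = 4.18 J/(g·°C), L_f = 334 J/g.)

m_melted ≈ 166 g

Cooling the water to 0 °C releases 532·4.18·24.9 = 55372 J.
Fully melting the ice requires m_ice L_f = 205·334 = 68470 J.
Since 55372 < 68470 J, not all the ice melts; equilibrium is at 0 °C.
Mass melted = 55372/334 ≈ 165.8 g.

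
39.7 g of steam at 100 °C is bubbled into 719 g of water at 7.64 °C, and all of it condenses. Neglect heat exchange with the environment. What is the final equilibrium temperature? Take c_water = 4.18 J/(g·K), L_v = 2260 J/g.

Energy balance with sensible and latent terms:
steam→water at 100 °C releases m L_v = 39.7·2260 = 89722
  condensed water 100 °C→T: 165.95(T − 100)
  water warms: 719·4.18·(T − 7.64) = 3005.4(T − 7.64)
3171.4 T = 89722 + 16595 + 22961 = 129278
T ≈ 40.76 °C, under the boiling point, so the assumption holds.

T_f ≈ 40.8 °C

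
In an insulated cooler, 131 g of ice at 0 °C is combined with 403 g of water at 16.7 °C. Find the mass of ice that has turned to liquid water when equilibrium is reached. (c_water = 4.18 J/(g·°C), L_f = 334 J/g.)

m_melted ≈ 84.2 g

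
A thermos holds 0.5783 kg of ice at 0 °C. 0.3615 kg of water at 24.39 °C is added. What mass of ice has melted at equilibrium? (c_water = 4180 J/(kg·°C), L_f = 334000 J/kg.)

Cooling the water to 0 °C releases 0.3615×4180×24.39 = 36855 J.
To melt every bit of ice: 0.5783×334000 = 193152 J.
That's not enough to melt it all — equilibrium is at 0 °C with ice remaining.
Mass melted = 36855/334000 ≈ 0.1103 kg.

m_melted ≈ 0.11 kg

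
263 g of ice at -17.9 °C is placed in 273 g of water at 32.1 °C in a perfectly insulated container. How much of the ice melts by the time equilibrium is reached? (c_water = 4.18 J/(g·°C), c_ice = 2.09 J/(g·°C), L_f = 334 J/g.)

m_melted ≈ 80.2 g

Heat available from the water dropping to 0 °C: 273×4.18×32.1 = 36631 J.
Warming the ice to 0 °C takes 263×2.09×17.9 = 9839.1 J, leaving 26792 J for melting.
Melting all 263 g of ice would need 263×334 = 87842 J.
That's not enough to melt it all — equilibrium is at 0 °C with ice remaining.
m_melted×334 = 26792  ⇒  m_melted ≈ 80.21 g.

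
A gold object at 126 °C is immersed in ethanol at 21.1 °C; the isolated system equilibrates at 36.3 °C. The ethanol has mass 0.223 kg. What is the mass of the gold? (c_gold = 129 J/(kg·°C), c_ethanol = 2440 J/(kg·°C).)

Conservation of energy gives ΣQ = 0:
m×129×(36.3 − 126) + 0.223×2440×(36.3 − 21.1) = 0
-11571 m = -8270.6
m = -8270.6/-11571 ≈ 0.7148 kg

m ≈ 0.715 kg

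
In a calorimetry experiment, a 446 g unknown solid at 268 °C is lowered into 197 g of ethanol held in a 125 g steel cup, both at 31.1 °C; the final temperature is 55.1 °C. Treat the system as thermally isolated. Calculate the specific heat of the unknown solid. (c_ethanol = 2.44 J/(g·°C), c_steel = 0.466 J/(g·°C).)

Conservation of energy gives ΣQ = 0:
446·c·(55.1 − 268) + 197·2.44·(55.1 − 31.1) + 125·0.466·(55.1 − 31.1) = 0
-94953 c = -12934
c = -12934/-94953 ≈ 0.1362 J/(g·°C)

c ≈ 0.136 J/(g·°C)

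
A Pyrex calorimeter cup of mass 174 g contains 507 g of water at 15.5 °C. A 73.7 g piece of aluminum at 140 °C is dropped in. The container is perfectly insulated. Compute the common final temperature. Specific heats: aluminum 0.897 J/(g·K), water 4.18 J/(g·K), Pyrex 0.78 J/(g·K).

Heat gained plus heat lost sum to zero:
73.7×0.897×(T − 140) + 507×4.18×(T − 15.5) + 174×0.78×(T − 15.5) = 0
(66.11 + 2119.3 + 135.72) T = 66.11×140 + 2119.3×15.5 + 135.72×15.5
T = 44207/2321.1 ≈ 19.05 °C

T_f ≈ 19.0 °C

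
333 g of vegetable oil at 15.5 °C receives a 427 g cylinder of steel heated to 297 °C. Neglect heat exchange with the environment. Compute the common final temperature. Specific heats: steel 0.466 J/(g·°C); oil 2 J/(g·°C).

T_f is the heat-capacity-weighted average of the initial temperatures:
T_f = (198.98*297 + 666*15.5) / (198.98 + 666)
    = 69421 / 864.98 ≈ 80.26 °C

T_f ≈ 80.3 °C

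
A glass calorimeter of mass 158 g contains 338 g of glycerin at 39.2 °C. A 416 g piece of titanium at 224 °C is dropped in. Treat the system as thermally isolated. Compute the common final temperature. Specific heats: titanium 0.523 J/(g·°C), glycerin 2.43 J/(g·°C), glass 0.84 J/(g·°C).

T_f ≈ 73.5 °C

Conservation of energy gives ΣQ = 0:
416·0.523·(T − 224) + 338·2.43·(T − 39.2) + 158·0.84·(T − 39.2) = 0
217.57(T − 224) + 821.34(T − 39.2) + 132.72(T − 39.2) = 0
(217.57 + 821.34 + 132.72) T = 217.57·224 + 821.34·39.2 + 132.72·39.2
T = 86134 / 1171.6 = 73.5 °C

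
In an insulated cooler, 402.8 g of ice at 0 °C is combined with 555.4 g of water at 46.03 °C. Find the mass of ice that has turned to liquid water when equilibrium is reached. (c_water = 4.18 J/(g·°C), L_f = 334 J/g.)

Cooling the water to 0 °C releases 555.4×4.18×46.03 = 106862 J.
Melting all 402.8 g of ice would need 402.8×334 = 134535 J.
106862 J < 134535 J, so only part of the ice melts and the system sits at 0 °C.
m_melted×334 = 106862  ⇒  m_melted ≈ 319.9 g.

m_melted ≈ 320 g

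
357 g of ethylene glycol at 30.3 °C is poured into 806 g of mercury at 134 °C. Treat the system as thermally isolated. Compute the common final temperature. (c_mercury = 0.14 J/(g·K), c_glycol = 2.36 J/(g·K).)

Conservation of energy gives ΣQ = 0:
806*0.14*(T − 134) + 357*2.36*(T − 30.3) = 0
112.84(T − 134) + 842.52(T − 30.3) = 0
955.36 T = 40649
T ≈ 42.55 °C

T_f ≈ 42.5 °C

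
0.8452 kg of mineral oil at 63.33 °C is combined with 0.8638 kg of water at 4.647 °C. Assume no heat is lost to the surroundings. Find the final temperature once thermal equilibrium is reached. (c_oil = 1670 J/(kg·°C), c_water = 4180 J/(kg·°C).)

T_f ≈ 21.1 °C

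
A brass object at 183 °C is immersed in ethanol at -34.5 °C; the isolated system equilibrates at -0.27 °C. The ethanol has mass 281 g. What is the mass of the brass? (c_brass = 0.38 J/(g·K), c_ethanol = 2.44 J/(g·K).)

m ≈ 337 g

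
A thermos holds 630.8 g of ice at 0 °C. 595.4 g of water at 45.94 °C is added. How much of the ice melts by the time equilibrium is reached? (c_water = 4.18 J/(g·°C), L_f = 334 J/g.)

Cooling the water to 0 °C releases 595.4·4.18·45.94 = 114334 J.
Melting all 630.8 g of ice would need 630.8·334 = 210687 J.
Since 114334 < 210687 J, not all the ice melts; equilibrium is at 0 °C.
Mass melted = 114334/334 ≈ 342.3 g.

m_melted ≈ 342 g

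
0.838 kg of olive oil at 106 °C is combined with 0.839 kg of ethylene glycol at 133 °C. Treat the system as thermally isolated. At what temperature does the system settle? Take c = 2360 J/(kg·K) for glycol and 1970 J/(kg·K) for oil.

T_f ≈ 120.7 °C

|Q_glycol| = |Q_oil|:
0.839×2360×(133 − T) = 0.838×1970×(T − 106)
1980(133 − T) = 1650.9(T − 106)
3630.9 T = 438336  ⇒  T ≈ 120.72 °C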